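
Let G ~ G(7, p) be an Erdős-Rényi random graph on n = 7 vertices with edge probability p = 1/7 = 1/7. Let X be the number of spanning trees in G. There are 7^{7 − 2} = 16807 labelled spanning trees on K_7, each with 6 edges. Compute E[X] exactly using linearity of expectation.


K_7 has 7^{7 − 2} = 16807 labelled spanning trees.
For each such spanning tree H, let X_H = 1 if all 6 edges of H are present in G. Then P[X_H = 1] = p^{6} = (1/7)^{6} = 1/117649.
Summing the indicators: E[X] = Σ_H E[X_H] = 16807 · p^{6} = 16807 · 1/117649 = 1/7.
Numerically: E[X] ≈ 0.1429.

E[X] = 16807 · (1/7)^{6} = 1/7 ≈ 0.1429.


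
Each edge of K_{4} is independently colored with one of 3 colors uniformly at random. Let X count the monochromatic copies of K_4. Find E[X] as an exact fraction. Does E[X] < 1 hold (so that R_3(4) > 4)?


E[X] = C(4, 4) · 3^{1 − 6} = 1 · 3^{−5} = 1/243.
As a reduced fraction: E[X] = 1/243 ≈ 0.004115.
Is E[X] < 1? YES.
Since E[X] < 1, there exists a 3-coloring of K_{4} with no monochromatic K_4; hence R_3(4) > 4.

E[X] = 1/243 ≈ 0.004115; E[X] < 1, so R_3(4) > 4.


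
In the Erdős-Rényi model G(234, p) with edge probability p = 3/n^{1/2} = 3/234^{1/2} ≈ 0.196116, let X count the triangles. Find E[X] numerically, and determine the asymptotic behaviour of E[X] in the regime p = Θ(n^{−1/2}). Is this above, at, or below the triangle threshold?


Number of potential triangles: C(234, 3) = 2108184.
Each occurs with probability p³ ≈ (0.196116)³ ≈ 7.54292827e-03.
By linearity: E[X] = C(234, 3)·p³ ≈ 2108184 · 7.54292827e-03 ≈ 15901.880702.
Since α = 1/2 < 1, p = c/n^{1/2} ≫ 1/n is above the triangle threshold p ~ 1/n. Asymptotically E[X] ~ (c³/6)·n^{3(1−α)} = (3³/6)·n^{1.5} → ∞; triangles are abundant w.h.p.

E[X] ≈ 15901.880702; in regime p = Θ(1/n^{1/2}) E[X] diverges (above the triangle threshold p ~ 1/n).


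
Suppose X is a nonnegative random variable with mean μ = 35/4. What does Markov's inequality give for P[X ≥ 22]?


μ = E[X] = 35/4, a = 22.
Markov: P[X ≥ 22] ≤ μ/a = (35/4)/22 = 35/88.
Numerically: ≈ 0.398.
(Since a = 22 > μ = 8.750, the bound 35/88 is < 1 and informative.)

P[X ≥ 22] ≤ 35/88 ≈ 0.398.


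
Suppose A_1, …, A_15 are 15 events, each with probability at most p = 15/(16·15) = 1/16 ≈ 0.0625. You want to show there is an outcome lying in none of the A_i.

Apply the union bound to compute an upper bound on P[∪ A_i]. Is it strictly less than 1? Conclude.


Union bound: P[∪_{i=1}^{15} A_i] ≤ Σ_i P[A_i] ≤ 15·p = 15·(1/16) = 15/16.
Numerically: 15/16 ≈ 0.9375.
Is 15/16 < 1? YES.
Since P[∪ A_i] ≤ 15/16 < 1, the complement has P[∩ A_i^c] ≥ 1 − 15/16 = 1/16 > 0, so some outcome avoids every A_i.

15·p = 15/16 ≈ 0.9375; existence CERTIFIED by the union bound.


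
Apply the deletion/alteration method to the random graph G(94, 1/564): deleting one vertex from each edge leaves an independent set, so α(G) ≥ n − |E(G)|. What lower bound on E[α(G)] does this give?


E[|E(G)|] = C(94, 2)·p = 4371 · (1/564) = 31/4.
E[α(G)] ≥ n − E[|E(G)|] = 94 − 31/4 = 345/4.
Numerically: ≈ 86.2500.
(This is only a lower bound; the true E[α(G)] may be larger.)

E[α(G)] ≥ 345/4 ≈ 86.2500.


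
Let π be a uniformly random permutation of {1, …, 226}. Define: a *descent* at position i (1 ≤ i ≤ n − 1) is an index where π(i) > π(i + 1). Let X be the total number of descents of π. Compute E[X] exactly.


Write X = Σ X_I over i = 1, …, 225, with X_I the indicator of one descent.
There are 225 indicators.
For each fixed i, the pair (π(i), π(i+1)) is a uniformly random ordered pair of distinct values from {1, …, 226}; by symmetry P[π(i) > π(i+1)] = 1/2.
By linearity: E[X] = 225 · (1/2) = (226 − 1) · (1/2) = 225/2 ≈ 112.5000.

E[X] = 225/2 = 112.5000.


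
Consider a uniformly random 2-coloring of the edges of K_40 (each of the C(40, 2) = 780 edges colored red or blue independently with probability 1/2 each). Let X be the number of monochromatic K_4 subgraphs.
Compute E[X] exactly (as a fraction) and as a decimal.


Let X = Σ_S X_S over the C(40, 4) = 91390 subsets S of size 4, where X_S = 1 if the K_4 on S is monochromatic.
For a fixed S, the K_4 on S has C(4, 2) = 6 edges. P[all 6 edges red] = (1/2)^6, and likewise for blue, so P[monochromatic] = 2·(1/2)^6 = 2^{1 − 6} = 1/32.
By linearity: E[X] = C(40, 4) · 2^{1 − 6} = 91390 · 1/32 = 45695/16.
Numerically: E[X] ≈ 2855.938.

E[X] = C(40,4)·2^(1−C(4,2)) = 45695/16 ≈ 2855.938.


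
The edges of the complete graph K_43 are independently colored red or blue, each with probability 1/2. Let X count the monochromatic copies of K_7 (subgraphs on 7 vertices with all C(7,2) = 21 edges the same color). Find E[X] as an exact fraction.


Let X = Σ_S X_S over the C(43, 7) = 32224114 subsets S of size 7, where X_S = 1 if the K_7 on S is monochromatic.
For a fixed S, the K_7 on S has C(7, 2) = 21 edges. P[all 21 edges red] = (1/2)^21, and likewise for blue, so P[monochromatic] = 2·(1/2)^21 = 2^{1 − 21} = 1/1048576.
Summing: E[X] = C(43, 7) · 2^{1 − 21} = 32224114 · 1/1048576 = 16112057/524288.
Numerically: E[X] ≈ 30.73131.

E[X] = C(43,7)·2^(1−C(7,2)) = 16112057/524288 ≈ 30.73131.


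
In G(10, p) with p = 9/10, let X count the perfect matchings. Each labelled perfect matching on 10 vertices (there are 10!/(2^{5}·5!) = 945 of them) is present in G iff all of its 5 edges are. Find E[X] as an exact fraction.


K_10 has 10!/(2^{5}·5!) = 945 labelled perfect matchings.
For each such perfect matching H, let X_H = 1 if all 5 edges of H are present in G. Then P[X_H = 1] = p^{5} = (9/10)^{5} = 59049/100000.
By linearity of expectation: E[X] = Σ_H E[X_H] = 945 · p^{5} = 945 · 59049/100000 = 11160261/20000.
Numerically: E[X] ≈ 558.01.

E[X] = 945 · (9/10)^{5} = 11160261/20000 ≈ 558.01.


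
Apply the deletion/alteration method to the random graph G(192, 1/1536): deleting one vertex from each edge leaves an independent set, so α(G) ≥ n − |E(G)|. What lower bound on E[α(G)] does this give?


E[|E(G)|] = C(192, 2)·p = 18336 · (1/1536) = 191/16.
E[α(G)] ≥ n − E[|E(G)|] = 192 − 191/16 = 2881/16.
Numerically: ≈ 180.062.
(This is only a lower bound; the true E[α(G)] may be larger.)

E[α(G)] ≥ 2881/16 ≈ 180.062.


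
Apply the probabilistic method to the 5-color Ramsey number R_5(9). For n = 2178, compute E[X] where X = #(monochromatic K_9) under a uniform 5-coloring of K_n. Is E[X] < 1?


E[X] = C(2178, 9) · 5^{1 − 36} = 2989303896287203303608800 · 5^{−35} = 2989303896287203303608800/2910383045673370361328125.
As a reduced fraction: E[X] = 119572155851488132144352/116415321826934814453125 ≈ 1.0271.
Is E[X] < 1? NO.
Since E[X] ≥ 1, the first-moment bound is inconclusive at n = 2178; it does NOT by itself certify R_5(9) > 2178.

E[X] = 119572155851488132144352/116415321826934814453125 ≈ 1.0271; E[X] ≥ 1; first-moment method inconclusive here.


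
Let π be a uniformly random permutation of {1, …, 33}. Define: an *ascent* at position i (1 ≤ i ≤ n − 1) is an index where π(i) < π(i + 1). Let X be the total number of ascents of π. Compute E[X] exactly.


Write X = Σ X_I over i = 1, …, 32, with X_I the indicator of one ascent.
There are 32 indicators.
For each fixed i, the pair (π(i), π(i+1)) is a uniformly random ordered pair of distinct values from {1, …, 33}; by symmetry P[π(i) < π(i+1)] = 1/2.
By linearity: E[X] = 32 · (1/2) = (33 − 1) · (1/2) = 16 ≈ 16.00000.

E[X] = 16 = 16.00000.


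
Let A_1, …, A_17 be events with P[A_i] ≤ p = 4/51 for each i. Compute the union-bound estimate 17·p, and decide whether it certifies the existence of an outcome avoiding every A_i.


Union bound: P[∪_{i=1}^{17} A_i] ≤ Σ_i P[A_i] ≤ 17·p = 17·(4/51) = 4/3.
Numerically: 4/3 ≈ 1.3333.
Is 4/3 < 1? NO.
Since the bound 4/3 is ≥ 1, the union bound is uninformative here; it does NOT by itself certify existence.

17·p = 4/3 ≈ 1.3333; existence NOT certified by the union bound.


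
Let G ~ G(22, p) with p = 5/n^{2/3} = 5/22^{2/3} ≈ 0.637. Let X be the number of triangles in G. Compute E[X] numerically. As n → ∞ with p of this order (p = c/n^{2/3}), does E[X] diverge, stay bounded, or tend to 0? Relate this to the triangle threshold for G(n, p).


Number of potential triangles: C(22, 3) = 1540.
Each occurs with probability p³ ≈ (0.637)³ ≈ 2.58264e-01.
By linearity: E[X] = C(22, 3)·p³ ≈ 1540 · 2.58264e-01 ≈ 397.727.
Since α = 2/3 < 1, p = c/n^{2/3} ≫ 1/n is above the triangle threshold p ~ 1/n. Asymptotically E[X] ~ (c³/6)·n^{3(1−α)} = (5³/6)·n^{1} → ∞; triangles are abundant w.h.p.

E[X] ≈ 397.727; in regime p = Θ(1/n^{2/3}) E[X] diverges (above the triangle threshold p ~ 1/n).


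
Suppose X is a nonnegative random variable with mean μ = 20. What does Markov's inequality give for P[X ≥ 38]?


μ = E[X] = 20, a = 38.
Markov: P[X ≥ 38] ≤ μ/a = (20)/38 = 10/19.
Numerically: ≈ 0.526.
(Since a = 38 > μ = 20.000, the bound 10/19 is < 1 and informative.)

P[X ≥ 38] ≤ 10/19 ≈ 0.526.


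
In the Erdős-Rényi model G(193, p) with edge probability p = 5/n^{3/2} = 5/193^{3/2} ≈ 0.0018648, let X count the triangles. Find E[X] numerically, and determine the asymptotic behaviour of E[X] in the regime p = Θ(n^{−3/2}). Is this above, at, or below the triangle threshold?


Number of potential triangles: C(193, 3) = 1179616.
Each occurs with probability p³ ≈ (0.0018648)³ ≈ 6.4848827e-09.
By linearity: E[X] = C(193, 3)·p³ ≈ 1179616 · 6.4848827e-09 ≈ 0.00765.
Since α = 3/2 > 1, p = c/n^{3/2} = o(1/n) is below the triangle threshold p ~ 1/n. Asymptotically E[X] ~ (c³/6)·n^{3(1−α)} = (5³/6)·n^{-1.5} → 0, so by Markov's inequality G has no triangles w.h.p.

E[X] ≈ 0.00765; in regime p = Θ(1/n^{3/2}) E[X] tends to 0 (below the triangle threshold p ~ 1/n).


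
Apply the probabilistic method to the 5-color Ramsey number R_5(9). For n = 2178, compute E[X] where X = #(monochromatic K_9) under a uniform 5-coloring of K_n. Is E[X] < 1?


E[X] = C(2178, 9) · 5^{1 − 36} = 2989303896287203303608800 · 5^{−35} = 2989303896287203303608800/2910383045673370361328125.
As a reduced fraction: E[X] = 119572155851488132144352/116415321826934814453125 ≈ 1.027117.
Is E[X] < 1? NO.
Since E[X] ≥ 1, the first-moment bound is inconclusive at n = 2178; it does NOT by itself certify R_5(9) > 2178.

E[X] = 119572155851488132144352/116415321826934814453125 ≈ 1.027117; E[X] ≥ 1; first-moment method inconclusive here.


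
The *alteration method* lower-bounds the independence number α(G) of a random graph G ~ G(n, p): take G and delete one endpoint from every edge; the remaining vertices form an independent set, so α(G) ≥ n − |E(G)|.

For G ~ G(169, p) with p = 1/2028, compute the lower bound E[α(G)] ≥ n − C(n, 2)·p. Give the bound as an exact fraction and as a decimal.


E[|E(G)|] = C(169, 2)·p = 14196 · (1/2028) = 7.
E[α(G)] ≥ n − E[|E(G)|] = 169 − 7 = 162.
Numerically: ≈ 162.00000.
(This is only a lower bound; the true E[α(G)] may be larger.)

E[α(G)] ≥ 162 ≈ 162.00000.


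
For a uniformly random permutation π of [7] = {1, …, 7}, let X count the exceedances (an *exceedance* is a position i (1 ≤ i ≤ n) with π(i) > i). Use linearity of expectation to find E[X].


Write X = Σ_{i=1}^{7} X_i, where X_i = 1_{π(i) > i}.
For each fixed i, π(i) is uniform over {1, …, 7} (marginal of a uniform permutation), so P[π(i) > i] = (n − i)/n. Summing: Σ_{i=1}^{7} (n − i)/n = (0 + 1 + … + 6)/7 = 7(7 − 1)/(2·7) = (7 − 1)/2.
Hence E[X] = Σ_{i=1}^{7} (7 − i)/7 = 3 ≈ 3.00000.

E[X] = 3 = 3.00000.


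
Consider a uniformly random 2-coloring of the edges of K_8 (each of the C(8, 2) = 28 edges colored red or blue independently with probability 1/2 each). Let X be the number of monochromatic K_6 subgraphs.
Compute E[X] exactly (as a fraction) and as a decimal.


Let X = Σ_S X_S over the C(8, 6) = 28 subsets S of size 6, where X_S = 1 if the K_6 on S is monochromatic.
For a fixed S, the K_6 on S has C(6, 2) = 15 edges. P[all 15 edges red] = (1/2)^15, and likewise for blue, so P[monochromatic] = 2·(1/2)^15 = 2^{1 − 15} = 1/16384.
By linearity: E[X] = C(8, 6) · 2^{1 − 15} = 28 · 1/16384 = 7/4096.
Numerically: E[X] ≈ 0.001709.

E[X] = C(8,6)·2^(1−C(6,2)) = 7/4096 ≈ 0.001709.


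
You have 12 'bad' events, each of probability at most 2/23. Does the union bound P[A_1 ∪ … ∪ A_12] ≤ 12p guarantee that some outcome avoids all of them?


Union bound: P[∪_{i=1}^{12} A_i] ≤ Σ_i P[A_i] ≤ 12·p = 12·(2/23) = 24/23.
Numerically: 24/23 ≈ 1.04348.
Is 24/23 < 1? NO.
Since the bound 24/23 is ≥ 1, the union bound is uninformative here; it does NOT by itself certify existence.

12·p = 24/23 ≈ 1.04348; existence NOT certified by the union bound.


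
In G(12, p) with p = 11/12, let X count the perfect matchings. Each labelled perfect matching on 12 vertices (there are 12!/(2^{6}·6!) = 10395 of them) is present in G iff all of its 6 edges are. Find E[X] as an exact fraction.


K_12 has 12!/(2^{6}·6!) = 10395 labelled perfect matchings.
For each such perfect matching H, let X_H = 1 if all 6 edges of H are present in G. Then P[X_H = 1] = p^{6} = (11/12)^{6} = 1771561/2985984.
By linearity of expectation: E[X] = Σ_H E[X_H] = 10395 · p^{6} = 10395 · 1771561/2985984 = 682050985/110592.
Numerically: E[X] ≈ 6.17e+03.

E[X] = 10395 · (11/12)^{6} = 682050985/110592 ≈ 6.17e+03.


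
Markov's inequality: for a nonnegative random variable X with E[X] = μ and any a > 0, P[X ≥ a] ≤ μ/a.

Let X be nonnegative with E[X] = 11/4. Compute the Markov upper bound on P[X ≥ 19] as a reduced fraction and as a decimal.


μ = E[X] = 11/4, a = 19.
Markov: P[X ≥ 19] ≤ μ/a = (11/4)/19 = 11/76.
Numerically: ≈ 0.14474.
(Since a = 19 > μ = 2.75000, the bound 11/76 is < 1 and informative.)

P[X ≥ 19] ≤ 11/76 ≈ 0.14474.


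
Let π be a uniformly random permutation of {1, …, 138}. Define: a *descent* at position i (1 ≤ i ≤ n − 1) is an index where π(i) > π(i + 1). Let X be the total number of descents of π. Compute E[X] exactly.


Write X = Σ X_I over i = 1, …, 137, with X_I the indicator of one descent.
There are 137 indicators.
For each fixed i, the pair (π(i), π(i+1)) is a uniformly random ordered pair of distinct values from {1, …, 138}; by symmetry P[π(i) > π(i+1)] = 1/2.
By linearity: E[X] = 137 · (1/2) = (138 − 1) · (1/2) = 137/2 ≈ 68.500000.

E[X] = 137/2 = 68.500000.


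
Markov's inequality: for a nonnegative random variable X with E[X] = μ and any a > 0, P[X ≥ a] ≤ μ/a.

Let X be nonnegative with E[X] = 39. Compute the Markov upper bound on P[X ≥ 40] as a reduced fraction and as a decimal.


μ = E[X] = 39, a = 40.
Markov: P[X ≥ 40] ≤ μ/a = (39)/40 = 39/40.
Numerically: ≈ 0.975000.
(Since a = 40 > μ = 39.000000, the bound 39/40 is < 1 and informative.)

P[X ≥ 40] ≤ 39/40 ≈ 0.975000.


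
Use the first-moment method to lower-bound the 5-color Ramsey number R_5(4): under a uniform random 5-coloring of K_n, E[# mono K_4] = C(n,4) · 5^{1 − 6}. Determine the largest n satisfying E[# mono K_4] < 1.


We need C(n, 4) · 5^{1 − 6} < 1, i.e. C(n, 4) < 5^{6 − 1} = 3125.
Check values of n near the boundary:
  n = 14: C(14, 4) = 1001; 1001 < 3125? YES
  n = 15: C(15, 4) = 1365; 1365 < 3125? YES
  n = 16: C(16, 4) = 1820; 1820 < 3125? YES
  n = 17: C(17, 4) = 2380; 2380 < 3125? YES
  n = 18: C(18, 4) = 3060; 3060 < 3125? YES
  n = 19: C(19, 4) = 3876; 3876 < 3125? NO
  n = 20: C(20, 4) = 4845; 4845 < 3125? NO
The largest n with C(n, 4) < 3125 is n = 18 (where E[X] = 612/625 ≈ 0.9792000). Hence R_5(4) > 18, i.e. R_5(4) ≥ 19.

Largest n = 18; hence R_5(4) > 18.


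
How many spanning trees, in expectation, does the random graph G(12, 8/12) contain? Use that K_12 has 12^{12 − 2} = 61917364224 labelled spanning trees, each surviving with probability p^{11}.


K_12 has 12^{12 − 2} = 61917364224 labelled spanning trees.
For each such spanning tree H, let X_H = 1 if all 11 edges of H are present in G. Then P[X_H = 1] = p^{11} = (2/3)^{11} = 2048/177147.
By linearity: E[X] = Σ_H E[X_H] = 61917364224 · p^{11} = 61917364224 · 2048/177147 = 2147483648/3.
Numerically: E[X] ≈ 7.16e+08.

E[X] = 61917364224 · (2/3)^{11} = 2147483648/3 ≈ 7.16e+08.


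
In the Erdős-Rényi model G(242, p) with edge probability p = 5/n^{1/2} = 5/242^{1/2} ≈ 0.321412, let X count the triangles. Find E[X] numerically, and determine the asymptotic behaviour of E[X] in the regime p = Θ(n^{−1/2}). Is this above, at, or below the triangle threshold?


Number of potential triangles: C(242, 3) = 2332880.
Each occurs with probability p³ ≈ (0.321412)³ ≈ 3.32037369e-02.
By linearity: E[X] = C(242, 3)·p³ ≈ 2332880 · 3.32037369e-02 ≈ 77460.333757.
Since α = 1/2 < 1, p = c/n^{1/2} ≫ 1/n is above the triangle threshold p ~ 1/n. Asymptotically E[X] ~ (c³/6)·n^{3(1−α)} = (5³/6)·n^{1.5} → ∞; triangles are abundant w.h.p.

E[X] ≈ 77460.333757; in regime p = Θ(1/n^{1/2}) E[X] diverges (above the triangle threshold p ~ 1/n).


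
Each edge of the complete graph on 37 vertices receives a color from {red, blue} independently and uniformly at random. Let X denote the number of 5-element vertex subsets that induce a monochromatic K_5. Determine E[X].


Let X = Σ_S X_S over the C(37, 5) = 435897 subsets S of size 5, where X_S = 1 if the K_5 on S is monochromatic.
For a fixed S, the K_5 on S has C(5, 2) = 10 edges. P[all 10 edges red] = (1/2)^10, and likewise for blue, so P[monochromatic] = 2·(1/2)^10 = 2^{1 − 10} = 1/512.
By linearity of expectation: E[X] = C(37, 5) · 2^{1 − 10} = 435897 · 1/512 = 435897/512.
Numerically: E[X] ≈ 851.36133.

E[X] = C(37,5)·2^(1−C(5,2)) = 435897/512 ≈ 851.36133.


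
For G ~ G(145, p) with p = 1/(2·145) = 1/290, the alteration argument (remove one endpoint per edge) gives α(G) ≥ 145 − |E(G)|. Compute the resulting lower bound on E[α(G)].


E[|E(G)|] = C(145, 2)·p = 10440 · (1/290) = 36.
E[α(G)] ≥ n − E[|E(G)|] = 145 − 36 = 109.
Numerically: ≈ 109.000.
(This is only a lower bound; the true E[α(G)] may be larger.)

E[α(G)] ≥ 109 ≈ 109.000.


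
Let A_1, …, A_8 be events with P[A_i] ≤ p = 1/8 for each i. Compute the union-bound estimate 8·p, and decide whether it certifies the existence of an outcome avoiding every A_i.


Union bound: P[∪_{i=1}^{8} A_i] ≤ Σ_i P[A_i] ≤ 8·p = 8·(1/8) = 1.
Numerically: 1 ≈ 1.0000.
Is 1 < 1? NO.
Since the bound 1 is ≥ 1, the union bound is uninformative here; it does NOT by itself certify existence.

8·p = 1 ≈ 1.0000; existence NOT certified by the union bound.


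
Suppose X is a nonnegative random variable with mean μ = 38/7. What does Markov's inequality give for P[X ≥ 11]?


μ = E[X] = 38/7, a = 11.
Markov: P[X ≥ 11] ≤ μ/a = (38/7)/11 = 38/77.
Numerically: ≈ 0.49351.
(Since a = 11 > μ = 5.42857, the bound 38/77 is < 1 and informative.)

P[X ≥ 11] ≤ 38/77 ≈ 0.49351.


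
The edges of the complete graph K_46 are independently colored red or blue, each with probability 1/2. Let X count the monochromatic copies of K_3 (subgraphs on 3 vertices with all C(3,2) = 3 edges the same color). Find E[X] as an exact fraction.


Let X = Σ_S X_S over the C(46, 3) = 15180 subsets S of size 3, where X_S = 1 if the K_3 on S is monochromatic.
For a fixed S, the K_3 on S has C(3, 2) = 3 edges. P[all 3 edges red] = (1/2)^3, and likewise for blue, so P[monochromatic] = 2·(1/2)^3 = 2^{1 − 3} = 1/4.
By linearity of expectation: E[X] = C(46, 3) · 2^{1 − 3} = 15180 · 1/4 = 3795.
Numerically: E[X] ≈ 3795.000.

E[X] = C(46,3)·2^(1−C(3,2)) = 3795 ≈ 3795.000.


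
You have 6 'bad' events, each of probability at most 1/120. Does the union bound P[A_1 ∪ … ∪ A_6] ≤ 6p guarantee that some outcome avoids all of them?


Union bound: P[∪_{i=1}^{6} A_i] ≤ Σ_i P[A_i] ≤ 6·p = 6·(1/120) = 1/20.
Numerically: 1/20 ≈ 0.050.
Is 1/20 < 1? YES.
Since P[∪ A_i] ≤ 1/20 < 1, the complement has P[∩ A_i^c] ≥ 1 − 1/20 = 19/20 > 0, so some outcome avoids every A_i.

6·p = 1/20 ≈ 0.050; existence CERTIFIED by the union bound.


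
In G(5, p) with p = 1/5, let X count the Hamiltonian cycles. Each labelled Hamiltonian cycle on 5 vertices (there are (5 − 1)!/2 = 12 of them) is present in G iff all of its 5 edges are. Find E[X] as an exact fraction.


K_5 has (5 − 1)!/2 = 12 labelled Hamiltonian cycles.
For each such Hamiltonian cycle H, let X_H = 1 if all 5 edges of H are present in G. Then P[X_H = 1] = p^{5} = (1/5)^{5} = 1/3125.
Summing the indicators: E[X] = Σ_H E[X_H] = 12 · p^{5} = 12 · 1/3125 = 12/3125.
Numerically: E[X] ≈ 0.00384.

E[X] = 12 · (1/5)^{5} = 12/3125 ≈ 0.00384.


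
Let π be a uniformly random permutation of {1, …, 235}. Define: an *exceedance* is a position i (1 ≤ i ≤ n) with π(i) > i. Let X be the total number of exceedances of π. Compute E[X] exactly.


Write X = Σ_{i=1}^{235} X_i, where X_i = 1_{π(i) > i}.
For each fixed i, π(i) is uniform over {1, …, 235} (marginal of a uniform permutation), so P[π(i) > i] = (n − i)/n. Summing: Σ_{i=1}^{235} (n − i)/n = (0 + 1 + … + 234)/235 = 235(235 − 1)/(2·235) = (235 − 1)/2.
Hence E[X] = Σ_{i=1}^{235} (235 − i)/235 = 117 ≈ 117.000.

E[X] = 117 = 117.000.


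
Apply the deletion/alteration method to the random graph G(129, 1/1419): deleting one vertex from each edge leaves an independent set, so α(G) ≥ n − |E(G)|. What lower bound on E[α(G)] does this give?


E[|E(G)|] = C(129, 2)·p = 8256 · (1/1419) = 64/11.
E[α(G)] ≥ n − E[|E(G)|] = 129 − 64/11 = 1355/11.
Numerically: ≈ 123.1818.
(This is only a lower bound; the true E[α(G)] may be larger.)

E[α(G)] ≥ 1355/11 ≈ 123.1818.


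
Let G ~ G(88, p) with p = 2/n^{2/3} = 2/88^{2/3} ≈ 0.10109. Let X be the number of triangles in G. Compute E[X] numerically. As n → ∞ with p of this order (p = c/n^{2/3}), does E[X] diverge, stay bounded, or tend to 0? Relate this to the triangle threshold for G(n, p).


Number of potential triangles: C(88, 3) = 109736.
Each occurs with probability p³ ≈ (0.10109)³ ≈ 1.0330579e-03.
By linearity: E[X] = C(88, 3)·p³ ≈ 109736 · 1.0330579e-03 ≈ 113.36364.
Since α = 2/3 < 1, p = c/n^{2/3} ≫ 1/n is above the triangle threshold p ~ 1/n. Asymptotically E[X] ~ (c³/6)·n^{3(1−α)} = (2³/6)·n^{1} → ∞; triangles are abundant w.h.p.

E[X] ≈ 113.36364; in regime p = Θ(1/n^{2/3}) E[X] diverges (above the triangle threshold p ~ 1/n).


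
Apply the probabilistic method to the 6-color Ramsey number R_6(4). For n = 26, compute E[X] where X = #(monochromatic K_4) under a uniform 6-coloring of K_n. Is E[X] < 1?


E[X] = C(26, 4) · 6^{1 − 6} = 14950 · 6^{−5} = 14950/7776.
As a reduced fraction: E[X] = 7475/3888 ≈ 1.9226.
Is E[X] < 1? NO.
Since E[X] ≥ 1, the first-moment bound is inconclusive at n = 26; it does NOT by itself certify R_6(4) > 26.

E[X] = 7475/3888 ≈ 1.9226; E[X] ≥ 1; first-moment method inconclusive here.


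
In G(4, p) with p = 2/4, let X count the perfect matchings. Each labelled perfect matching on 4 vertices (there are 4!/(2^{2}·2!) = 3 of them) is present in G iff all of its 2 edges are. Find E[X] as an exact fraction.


K_4 has 4!/(2^{2}·2!) = 3 labelled perfect matchings.
For each such perfect matching H, let X_H = 1 if all 2 edges of H are present in G. Then P[X_H = 1] = p^{2} = (1/2)^{2} = 1/4.
By linearity: E[X] = Σ_H E[X_H] = 3 · p^{2} = 3 · 1/4 = 3/4.
Numerically: E[X] ≈ 0.75.

E[X] = 3 · (1/2)^{2} = 3/4 ≈ 0.75.


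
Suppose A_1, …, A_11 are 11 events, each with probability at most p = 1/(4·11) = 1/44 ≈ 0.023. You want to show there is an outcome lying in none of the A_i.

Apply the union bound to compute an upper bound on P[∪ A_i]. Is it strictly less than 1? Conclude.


Union bound: P[∪_{i=1}^{11} A_i] ≤ Σ_i P[A_i] ≤ 11·p = 11·(1/44) = 1/4.
Numerically: 1/4 ≈ 0.250.
Is 1/4 < 1? YES.
Since P[∪ A_i] ≤ 1/4 < 1, the complement has P[∩ A_i^c] ≥ 1 − 1/4 = 3/4 > 0, so some outcome avoids every A_i.

11·p = 1/4 ≈ 0.250; existence CERTIFIED by the union bound.


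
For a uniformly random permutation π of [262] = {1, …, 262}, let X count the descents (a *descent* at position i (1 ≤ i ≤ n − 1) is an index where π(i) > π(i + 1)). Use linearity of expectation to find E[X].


Write X = Σ X_I over i = 1, …, 261, with X_I the indicator of one descent.
There are 261 indicators.
For each fixed i, the pair (π(i), π(i+1)) is a uniformly random ordered pair of distinct values from {1, …, 262}; by symmetry P[π(i) > π(i+1)] = 1/2.
By linearity: E[X] = 261 · (1/2) = (262 − 1) · (1/2) = 261/2 ≈ 130.500.

E[X] = 261/2 = 130.500.


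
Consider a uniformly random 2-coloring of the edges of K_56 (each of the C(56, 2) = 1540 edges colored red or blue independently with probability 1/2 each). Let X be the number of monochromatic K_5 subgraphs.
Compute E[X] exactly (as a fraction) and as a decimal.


Let X = Σ_S X_S over the C(56, 5) = 3819816 subsets S of size 5, where X_S = 1 if the K_5 on S is monochromatic.
For a fixed S, the K_5 on S has C(5, 2) = 10 edges. P[all 10 edges red] = (1/2)^10, and likewise for blue, so P[monochromatic] = 2·(1/2)^10 = 2^{1 − 10} = 1/512.
Summing: E[X] = C(56, 5) · 2^{1 − 10} = 3819816 · 1/512 = 477477/64.
Numerically: E[X] ≈ 7460.5781.

E[X] = C(56,5)·2^(1−C(5,2)) = 477477/64 ≈ 7460.5781.


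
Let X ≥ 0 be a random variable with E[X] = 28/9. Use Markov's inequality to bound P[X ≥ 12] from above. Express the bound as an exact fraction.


μ = E[X] = 28/9, a = 12.
Markov: P[X ≥ 12] ≤ μ/a = (28/9)/12 = 7/27.
Numerically: ≈ 0.259259.
(Since a = 12 > μ = 3.111111, the bound 7/27 is < 1 and informative.)

P[X ≥ 12] ≤ 7/27 ≈ 0.259259.


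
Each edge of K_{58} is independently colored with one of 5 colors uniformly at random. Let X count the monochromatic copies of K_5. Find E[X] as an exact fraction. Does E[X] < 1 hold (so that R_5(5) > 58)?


E[X] = C(58, 5) · 5^{1 − 10} = 4582116 · 5^{−9} = 4582116/1953125.
As a reduced fraction: E[X] = 4582116/1953125 ≈ 2.346043.
Is E[X] < 1? NO.
Since E[X] ≥ 1, the first-moment bound is inconclusive at n = 58; it does NOT by itself certify R_5(5) > 58.

E[X] = 4582116/1953125 ≈ 2.346043; E[X] ≥ 1; first-moment method inconclusive here.


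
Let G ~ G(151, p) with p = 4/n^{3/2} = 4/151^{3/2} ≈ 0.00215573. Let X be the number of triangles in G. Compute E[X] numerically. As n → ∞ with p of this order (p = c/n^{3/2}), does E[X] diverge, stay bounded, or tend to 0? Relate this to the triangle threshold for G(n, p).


Number of potential triangles: C(151, 3) = 562475.
Each occurs with probability p³ ≈ (0.00215573)³ ≈ 1.00180619e-08.
By linearity: E[X] = C(151, 3)·p³ ≈ 562475 · 1.00180619e-08 ≈ 0.005635.
Since α = 3/2 > 1, p = c/n^{3/2} = o(1/n) is below the triangle threshold p ~ 1/n. Asymptotically E[X] ~ (c³/6)·n^{3(1−α)} = (4³/6)·n^{-1.5} → 0, so by Markov's inequality G has no triangles w.h.p.

E[X] ≈ 0.005635; in regime p = Θ(1/n^{3/2}) E[X] tends to 0 (below the triangle threshold p ~ 1/n).


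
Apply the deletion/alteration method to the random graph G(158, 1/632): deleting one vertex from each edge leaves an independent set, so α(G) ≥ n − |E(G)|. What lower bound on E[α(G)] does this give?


E[|E(G)|] = C(158, 2)·p = 12403 · (1/632) = 157/8.
E[α(G)] ≥ n − E[|E(G)|] = 158 − 157/8 = 1107/8.
Numerically: ≈ 138.375.
(This is only a lower bound; the true E[α(G)] may be larger.)

E[α(G)] ≥ 1107/8 ≈ 138.375.


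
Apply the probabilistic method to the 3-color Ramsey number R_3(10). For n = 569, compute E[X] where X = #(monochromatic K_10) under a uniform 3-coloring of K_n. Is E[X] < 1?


E[X] = C(569, 10) · 3^{1 − 45} = 905357721286137524328 · 3^{−44} = 905357721286137524328/984770902183611232881.
As a reduced fraction: E[X] = 100595302365126391592/109418989131512359209 ≈ 0.91936.
Is E[X] < 1? YES.
Since E[X] < 1, there exists a 3-coloring of K_{569} with no monochromatic K_10; hence R_3(10) > 569.

E[X] = 100595302365126391592/109418989131512359209 ≈ 0.91936; E[X] < 1, so R_3(10) > 569.


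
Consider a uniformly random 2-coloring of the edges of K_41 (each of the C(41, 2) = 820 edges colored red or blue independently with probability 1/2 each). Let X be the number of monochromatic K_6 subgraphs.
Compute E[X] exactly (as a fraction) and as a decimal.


Let X = Σ_S X_S over the C(41, 6) = 4496388 subsets S of size 6, where X_S = 1 if the K_6 on S is monochromatic.
For a fixed S, the K_6 on S has C(6, 2) = 15 edges. P[all 15 edges red] = (1/2)^15, and likewise for blue, so P[monochromatic] = 2·(1/2)^15 = 2^{1 − 15} = 1/16384.
By linearity of expectation: E[X] = C(41, 6) · 2^{1 − 15} = 4496388 · 1/16384 = 1124097/4096.
Numerically: E[X] ≈ 274.4377.

E[X] = C(41,6)·2^(1−C(6,2)) = 1124097/4096 ≈ 274.4377.


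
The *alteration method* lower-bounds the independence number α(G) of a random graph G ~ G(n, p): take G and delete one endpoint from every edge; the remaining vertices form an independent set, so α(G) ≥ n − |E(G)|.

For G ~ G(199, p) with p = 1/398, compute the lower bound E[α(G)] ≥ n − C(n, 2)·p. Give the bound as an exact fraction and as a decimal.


E[|E(G)|] = C(199, 2)·p = 19701 · (1/398) = 99/2.
E[α(G)] ≥ n − E[|E(G)|] = 199 − 99/2 = 299/2.
Numerically: ≈ 149.500.
(This is only a lower bound; the true E[α(G)] may be larger.)

E[α(G)] ≥ 299/2 ≈ 149.500.


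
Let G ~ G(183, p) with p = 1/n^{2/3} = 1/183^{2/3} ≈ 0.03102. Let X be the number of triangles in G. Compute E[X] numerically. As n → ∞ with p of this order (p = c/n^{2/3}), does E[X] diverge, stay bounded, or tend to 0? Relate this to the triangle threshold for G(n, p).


Number of potential triangles: C(183, 3) = 1004731.
Each occurs with probability p³ ≈ (0.03102)³ ≈ 2.986055e-05.
By linearity: E[X] = C(183, 3)·p³ ≈ 1004731 · 2.986055e-05 ≈ 30.0018.
Since α = 2/3 < 1, p = c/n^{2/3} ≫ 1/n is above the triangle threshold p ~ 1/n. Asymptotically E[X] ~ (c³/6)·n^{3(1−α)} = (1³/6)·n^{1} → ∞; triangles are abundant w.h.p.

E[X] ≈ 30.0018; in regime p = Θ(1/n^{2/3}) E[X] diverges (above the triangle threshold p ~ 1/n).


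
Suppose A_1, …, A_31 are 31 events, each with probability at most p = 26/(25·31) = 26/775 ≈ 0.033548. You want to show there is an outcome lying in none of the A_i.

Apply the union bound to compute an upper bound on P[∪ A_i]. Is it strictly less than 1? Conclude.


Union bound: P[∪_{i=1}^{31} A_i] ≤ Σ_i P[A_i] ≤ 31·p = 31·(26/775) = 26/25.
Numerically: 26/25 ≈ 1.040000.
Is 26/25 < 1? NO.
Since the bound 26/25 is ≥ 1, the union bound is uninformative here; it does NOT by itself certify existence.

31·p = 26/25 ≈ 1.040000; existence NOT certified by the union bound.


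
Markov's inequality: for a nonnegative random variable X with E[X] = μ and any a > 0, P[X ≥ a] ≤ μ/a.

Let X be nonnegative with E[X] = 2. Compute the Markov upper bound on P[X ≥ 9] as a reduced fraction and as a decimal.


μ = E[X] = 2, a = 9.
Markov: P[X ≥ 9] ≤ μ/a = (2)/9 = 2/9.
Numerically: ≈ 0.22222.
(Since a = 9 > μ = 2.00000, the bound 2/9 is < 1 and informative.)

P[X ≥ 9] ≤ 2/9 ≈ 0.22222.


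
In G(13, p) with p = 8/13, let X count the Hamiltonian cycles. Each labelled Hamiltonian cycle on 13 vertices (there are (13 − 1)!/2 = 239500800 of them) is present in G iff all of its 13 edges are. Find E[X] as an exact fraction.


K_13 has (13 − 1)!/2 = 239500800 labelled Hamiltonian cycles.
For each such Hamiltonian cycle H, let X_H = 1 if all 13 edges of H are present in G. Then P[X_H = 1] = p^{13} = (8/13)^{13} = 549755813888/302875106592253.
Summing the indicators: E[X] = Σ_H E[X_H] = 239500800 · p^{13} = 239500800 · 549755813888/302875106592253 = 131666957230827110400/302875106592253.
Numerically: E[X] ≈ 4.35e+05.

E[X] = 239500800 · (8/13)^{13} = 131666957230827110400/302875106592253 ≈ 4.35e+05.


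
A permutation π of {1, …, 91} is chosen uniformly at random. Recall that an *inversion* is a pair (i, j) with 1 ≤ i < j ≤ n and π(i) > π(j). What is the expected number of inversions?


Write X = Σ X_I over the C(91, 2) = 4095 pairs i < j, with X_I the indicator of one inversion.
There are 4095 indicators.
For each fixed pair i < j, the values π(i) and π(j) are two distinct elements of {1, …, 91} in uniformly random order; by symmetry P[π(i) > π(j)] = 1/2.
By linearity: E[X] = 4095 · (1/2) = C(91, 2) · (1/2) = 4095/2 = 4095/2 ≈ 2047.500000.

E[X] = 4095/2 = 2047.500000.


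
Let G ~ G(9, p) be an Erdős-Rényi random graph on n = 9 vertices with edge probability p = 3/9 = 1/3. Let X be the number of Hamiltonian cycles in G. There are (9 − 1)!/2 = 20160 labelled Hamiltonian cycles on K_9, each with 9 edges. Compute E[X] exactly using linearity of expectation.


K_9 has (9 − 1)!/2 = 20160 labelled Hamiltonian cycles.
For each such Hamiltonian cycle H, let X_H = 1 if all 9 edges of H are present in G. Then P[X_H = 1] = p^{9} = (1/3)^{9} = 1/19683.
Summing the indicators: E[X] = Σ_H E[X_H] = 20160 · p^{9} = 20160 · 1/19683 = 2240/2187.
Numerically: E[X] ≈ 1.02423.

E[X] = 20160 · (1/3)^{9} = 2240/2187 ≈ 1.02423.


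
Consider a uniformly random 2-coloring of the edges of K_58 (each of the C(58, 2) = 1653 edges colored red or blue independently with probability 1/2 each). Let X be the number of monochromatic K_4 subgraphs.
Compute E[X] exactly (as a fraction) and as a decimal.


Let X = Σ_S X_S over the C(58, 4) = 424270 subsets S of size 4, where X_S = 1 if the K_4 on S is monochromatic.
For a fixed S, the K_4 on S has C(4, 2) = 6 edges. P[all 6 edges red] = (1/2)^6, and likewise for blue, so P[monochromatic] = 2·(1/2)^6 = 2^{1 − 6} = 1/32.
By linearity: E[X] = C(58, 4) · 2^{1 − 6} = 424270 · 1/32 = 212135/16.
Numerically: E[X] ≈ 13258.437500.

E[X] = C(58,4)·2^(1−C(4,2)) = 212135/16 ≈ 13258.437500.


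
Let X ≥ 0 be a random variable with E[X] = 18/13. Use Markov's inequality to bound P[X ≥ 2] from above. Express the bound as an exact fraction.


μ = E[X] = 18/13, a = 2.
Markov: P[X ≥ 2] ≤ μ/a = (18/13)/2 = 9/13.
Numerically: ≈ 0.69231.
(Since a = 2 > μ = 1.38462, the bound 9/13 is < 1 and informative.)

P[X ≥ 2] ≤ 9/13 ≈ 0.69231.


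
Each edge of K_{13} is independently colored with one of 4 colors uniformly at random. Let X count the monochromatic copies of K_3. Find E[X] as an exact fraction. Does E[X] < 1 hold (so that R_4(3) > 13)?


E[X] = C(13, 3) · 4^{1 − 3} = 286 · 4^{−2} = 286/16.
As a reduced fraction: E[X] = 143/8 ≈ 17.8750.
Is E[X] < 1? NO.
Since E[X] ≥ 1, the first-moment bound is inconclusive at n = 13; it does NOT by itself certify R_4(3) > 13.

E[X] = 143/8 ≈ 17.8750; E[X] ≥ 1; first-moment method inconclusive here.


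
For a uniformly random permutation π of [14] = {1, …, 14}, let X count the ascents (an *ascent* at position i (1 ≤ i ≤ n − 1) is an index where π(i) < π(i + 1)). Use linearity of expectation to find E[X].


Write X = Σ X_I over i = 1, …, 13, with X_I the indicator of one ascent.
There are 13 indicators.
For each fixed i, the pair (π(i), π(i+1)) is a uniformly random ordered pair of distinct values from {1, …, 14}; by symmetry P[π(i) < π(i+1)] = 1/2.
By linearity: E[X] = 13 · (1/2) = (14 − 1) · (1/2) = 13/2 ≈ 6.500000.

E[X] = 13/2 = 6.500000.


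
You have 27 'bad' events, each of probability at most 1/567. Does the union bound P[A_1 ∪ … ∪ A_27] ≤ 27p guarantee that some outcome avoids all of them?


Union bound: P[∪_{i=1}^{27} A_i] ≤ Σ_i P[A_i] ≤ 27·p = 27·(1/567) = 1/21.
Numerically: 1/21 ≈ 0.0476.
Is 1/21 < 1? YES.
Since P[∪ A_i] ≤ 1/21 < 1, the complement has P[∩ A_i^c] ≥ 1 − 1/21 = 20/21 > 0, so some outcome avoids every A_i.

27·p = 1/21 ≈ 0.0476; existence CERTIFIED by the union bound.


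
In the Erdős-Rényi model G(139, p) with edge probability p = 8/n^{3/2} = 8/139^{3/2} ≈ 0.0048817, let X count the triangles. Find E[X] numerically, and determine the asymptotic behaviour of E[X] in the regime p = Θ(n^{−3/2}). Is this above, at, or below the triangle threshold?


Number of potential triangles: C(139, 3) = 437989.
Each occurs with probability p³ ≈ (0.0048817)³ ≈ 1.1633312e-07.
By linearity: E[X] = C(139, 3)·p³ ≈ 437989 · 1.1633312e-07 ≈ 0.05095.
Since α = 3/2 > 1, p = c/n^{3/2} = o(1/n) is below the triangle threshold p ~ 1/n. Asymptotically E[X] ~ (c³/6)·n^{3(1−α)} = (8³/6)·n^{-1.5} → 0, so by Markov's inequality G has no triangles w.h.p.

E[X] ≈ 0.05095; in regime p = Θ(1/n^{3/2}) E[X] tends to 0 (below the triangle threshold p ~ 1/n).


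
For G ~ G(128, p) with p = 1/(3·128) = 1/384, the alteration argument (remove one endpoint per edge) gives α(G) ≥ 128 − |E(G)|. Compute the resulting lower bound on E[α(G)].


E[|E(G)|] = C(128, 2)·p = 8128 · (1/384) = 127/6.
E[α(G)] ≥ n − E[|E(G)|] = 128 − 127/6 = 641/6.
Numerically: ≈ 106.8333.
(This is only a lower bound; the true E[α(G)] may be larger.)

E[α(G)] ≥ 641/6 ≈ 106.8333.


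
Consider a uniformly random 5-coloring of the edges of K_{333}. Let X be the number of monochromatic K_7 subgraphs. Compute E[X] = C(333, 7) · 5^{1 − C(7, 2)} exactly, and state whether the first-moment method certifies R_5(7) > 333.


E[X] = C(333, 7) · 5^{1 − 21} = 84549532139028 · 5^{−20} = 84549532139028/95367431640625.
As a reduced fraction: E[X] = 84549532139028/95367431640625 ≈ 0.886566.
Is E[X] < 1? YES.
Since E[X] < 1, there exists a 5-coloring of K_{333} with no monochromatic K_7; hence R_5(7) > 333.

E[X] = 84549532139028/95367431640625 ≈ 0.886566; E[X] < 1, so R_5(7) > 333.


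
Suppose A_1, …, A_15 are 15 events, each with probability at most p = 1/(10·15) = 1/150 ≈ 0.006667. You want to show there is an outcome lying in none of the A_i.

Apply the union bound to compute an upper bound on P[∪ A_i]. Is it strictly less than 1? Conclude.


Union bound: P[∪_{i=1}^{15} A_i] ≤ Σ_i P[A_i] ≤ 15·p = 15·(1/150) = 1/10.
Numerically: 1/10 ≈ 0.100000.
Is 1/10 < 1? YES.
Since P[∪ A_i] ≤ 1/10 < 1, the complement has P[∩ A_i^c] ≥ 1 − 1/10 = 9/10 > 0, so some outcome avoids every A_i.

15·p = 1/10 ≈ 0.100000; existence CERTIFIED by the union bound.


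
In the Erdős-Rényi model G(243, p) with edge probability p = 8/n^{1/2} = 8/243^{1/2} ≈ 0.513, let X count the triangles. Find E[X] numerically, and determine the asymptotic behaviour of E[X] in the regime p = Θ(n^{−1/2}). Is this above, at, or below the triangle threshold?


Number of potential triangles: C(243, 3) = 2362041.
Each occurs with probability p³ ≈ (0.513)³ ≈ 1.35164e-01.
By linearity: E[X] = C(243, 3)·p³ ≈ 2362041 · 1.35164e-01 ≈ 319262.553.
Since α = 1/2 < 1, p = c/n^{1/2} ≫ 1/n is above the triangle threshold p ~ 1/n. Asymptotically E[X] ~ (c³/6)·n^{3(1−α)} = (8³/6)·n^{1.5} → ∞; triangles are abundant w.h.p.

E[X] ≈ 319262.553; in regime p = Θ(1/n^{1/2}) E[X] diverges (above the triangle threshold p ~ 1/n).


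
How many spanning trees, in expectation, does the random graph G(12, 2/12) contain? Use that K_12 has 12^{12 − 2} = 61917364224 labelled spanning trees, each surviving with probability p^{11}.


K_12 has 12^{12 − 2} = 61917364224 labelled spanning trees.
For each such spanning tree H, let X_H = 1 if all 11 edges of H are present in G. Then P[X_H = 1] = p^{11} = (1/6)^{11} = 1/362797056.
By linearity of expectation: E[X] = Σ_H E[X_H] = 61917364224 · p^{11} = 61917364224 · 1/362797056 = 512/3.
Numerically: E[X] ≈ 171.

E[X] = 61917364224 · (1/6)^{11} = 512/3 ≈ 171.


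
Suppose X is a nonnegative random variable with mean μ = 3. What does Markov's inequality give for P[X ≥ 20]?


μ = E[X] = 3, a = 20.
Markov: P[X ≥ 20] ≤ μ/a = (3)/20 = 3/20.
Numerically: ≈ 0.1500.
(Since a = 20 > μ = 3.0000, the bound 3/20 is < 1 and informative.)

P[X ≥ 20] ≤ 3/20 ≈ 0.1500.
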